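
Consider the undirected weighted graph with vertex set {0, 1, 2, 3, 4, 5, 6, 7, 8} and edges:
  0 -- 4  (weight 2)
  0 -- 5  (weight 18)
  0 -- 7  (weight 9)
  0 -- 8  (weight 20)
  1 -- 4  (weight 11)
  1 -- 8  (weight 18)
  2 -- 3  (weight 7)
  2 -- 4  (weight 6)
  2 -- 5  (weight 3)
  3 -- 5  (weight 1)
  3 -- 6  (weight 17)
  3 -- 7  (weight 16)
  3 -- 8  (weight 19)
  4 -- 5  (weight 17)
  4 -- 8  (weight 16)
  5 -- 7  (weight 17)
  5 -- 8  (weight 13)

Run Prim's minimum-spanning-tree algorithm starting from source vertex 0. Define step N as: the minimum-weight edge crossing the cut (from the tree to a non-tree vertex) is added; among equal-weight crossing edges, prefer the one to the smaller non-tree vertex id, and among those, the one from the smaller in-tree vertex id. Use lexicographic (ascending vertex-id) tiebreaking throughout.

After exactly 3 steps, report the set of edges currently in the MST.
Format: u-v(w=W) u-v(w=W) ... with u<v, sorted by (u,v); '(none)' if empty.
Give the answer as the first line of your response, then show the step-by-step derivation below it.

0-4(w=2) 2-4(w=6) 2-5(w=3)

step 1: add edge 0-4 (w=2); MST = {0-4(w=2)}
step 2: add edge 2-4 (w=6); MST = {0-4(w=2) 2-4(w=6)}
step 3: add edge 2-5 (w=3); MST = {0-4(w=2) 2-4(w=6) 2-5(w=3)}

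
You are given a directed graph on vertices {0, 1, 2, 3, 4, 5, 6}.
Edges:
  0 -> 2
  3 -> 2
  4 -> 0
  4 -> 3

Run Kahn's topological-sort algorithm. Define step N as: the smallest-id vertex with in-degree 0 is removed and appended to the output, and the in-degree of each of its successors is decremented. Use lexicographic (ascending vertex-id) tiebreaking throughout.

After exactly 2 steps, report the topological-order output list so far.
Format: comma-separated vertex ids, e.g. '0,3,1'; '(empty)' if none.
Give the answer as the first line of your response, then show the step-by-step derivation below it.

1,4

step 1: output 1; order=[1]; indeg=(1,0,2,1,0,0,0)
step 2: output 4; order=[1,4]; indeg=(0,0,2,0,0,0,0)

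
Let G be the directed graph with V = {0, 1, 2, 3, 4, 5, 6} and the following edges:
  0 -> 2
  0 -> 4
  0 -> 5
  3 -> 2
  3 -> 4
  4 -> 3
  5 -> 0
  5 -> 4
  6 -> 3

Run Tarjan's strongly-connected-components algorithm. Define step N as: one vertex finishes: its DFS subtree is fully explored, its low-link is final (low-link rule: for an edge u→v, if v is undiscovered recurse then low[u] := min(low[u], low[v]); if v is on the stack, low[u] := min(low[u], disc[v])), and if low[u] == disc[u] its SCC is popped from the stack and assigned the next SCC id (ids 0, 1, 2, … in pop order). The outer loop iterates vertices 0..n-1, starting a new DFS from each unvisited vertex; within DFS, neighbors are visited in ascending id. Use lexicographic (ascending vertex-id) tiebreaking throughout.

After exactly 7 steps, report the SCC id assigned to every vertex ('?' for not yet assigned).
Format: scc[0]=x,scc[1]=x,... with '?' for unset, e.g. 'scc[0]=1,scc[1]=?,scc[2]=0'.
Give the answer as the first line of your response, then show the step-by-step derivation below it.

scc[0]=2,scc[1]=3,scc[2]=0,scc[3]=1,scc[4]=1,scc[5]=2,scc[6]=4

step 1: low=(low[0]=0,low[1]=?,low[2]=1,low[3]=?,low[4]=?,low[5]=?,low[6]=?); scc=(scc[0]=?,scc[1]=?,scc[2]=0,scc[3]=?,scc[4]=?,scc[5]=?,scc[6]=?)
step 2: low=(low[0]=0,low[1]=?,low[2]=1,low[3]=2,low[4]=2,low[5]=?,low[6]=?); scc=(scc[0]=?,scc[1]=?,scc[2]=0,scc[3]=?,scc[4]=?,scc[5]=?,scc[6]=?)
step 3: low=(low[0]=0,low[1]=?,low[2]=1,low[3]=2,low[4]=2,low[5]=?,low[6]=?); scc=(scc[0]=?,scc[1]=?,scc[2]=0,scc[3]=1,scc[4]=1,scc[5]=?,scc[6]=?)
step 4: low=(low[0]=0,low[1]=?,low[2]=1,low[3]=2,low[4]=2,low[5]=0,low[6]=?); scc=(scc[0]=?,scc[1]=?,scc[2]=0,scc[3]=1,scc[4]=1,scc[5]=?,scc[6]=?)
step 5: low=(low[0]=0,low[1]=?,low[2]=1,low[3]=2,low[4]=2,low[5]=0,low[6]=?); scc=(scc[0]=2,scc[1]=?,scc[2]=0,scc[3]=1,scc[4]=1,scc[5]=2,scc[6]=?)
step 6: low=(low[0]=0,low[1]=5,low[2]=1,low[3]=2,low[4]=2,low[5]=0,low[6]=?); scc=(scc[0]=2,scc[1]=3,scc[2]=0,scc[3]=1,scc[4]=1,scc[5]=2,scc[6]=?)
step 7: low=(low[0]=0,low[1]=5,low[2]=1,low[3]=2,low[4]=2,low[5]=0,low[6]=6); scc=(scc[0]=2,scc[1]=3,scc[2]=0,scc[3]=1,scc[4]=1,scc[5]=2,scc[6]=4)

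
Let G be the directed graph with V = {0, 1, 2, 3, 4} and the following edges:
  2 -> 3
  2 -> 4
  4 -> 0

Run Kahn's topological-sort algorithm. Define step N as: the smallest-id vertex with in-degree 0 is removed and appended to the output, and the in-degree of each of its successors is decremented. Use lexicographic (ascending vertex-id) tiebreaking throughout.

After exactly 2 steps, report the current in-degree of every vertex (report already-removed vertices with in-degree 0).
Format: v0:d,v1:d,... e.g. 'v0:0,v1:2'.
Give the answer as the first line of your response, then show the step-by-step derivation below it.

v0:1,v1:0,v2:0,v3:0,v4:0

step 1: output 1; order=[1]; indeg=(1,0,0,1,1)
step 2: output 2; order=[1,2]; indeg=(1,0,0,0,0)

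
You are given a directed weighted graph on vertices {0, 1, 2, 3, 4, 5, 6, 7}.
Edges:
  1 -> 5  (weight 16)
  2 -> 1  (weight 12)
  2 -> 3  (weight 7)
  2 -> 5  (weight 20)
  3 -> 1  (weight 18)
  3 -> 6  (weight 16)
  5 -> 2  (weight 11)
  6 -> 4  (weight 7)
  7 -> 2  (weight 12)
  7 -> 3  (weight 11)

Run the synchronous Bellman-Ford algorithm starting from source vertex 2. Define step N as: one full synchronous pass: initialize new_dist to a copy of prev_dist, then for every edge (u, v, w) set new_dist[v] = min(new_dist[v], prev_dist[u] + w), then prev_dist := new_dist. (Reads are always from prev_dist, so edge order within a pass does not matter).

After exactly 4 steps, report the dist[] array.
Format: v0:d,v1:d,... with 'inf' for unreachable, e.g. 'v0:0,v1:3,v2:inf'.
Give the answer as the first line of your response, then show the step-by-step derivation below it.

v0:inf,v1:12,v2:0,v3:7,v4:30,v5:20,v6:23,v7:inf

step 1: dist = v0:inf,v1:12,v2:0,v3:7,v4:inf,v5:20,v6:inf,v7:inf
step 2: dist = v0:inf,v1:12,v2:0,v3:7,v4:inf,v5:20,v6:23,v7:inf
step 3: dist = v0:inf,v1:12,v2:0,v3:7,v4:30,v5:20,v6:23,v7:inf
step 4: dist = v0:inf,v1:12,v2:0,v3:7,v4:30,v5:20,v6:23,v7:inf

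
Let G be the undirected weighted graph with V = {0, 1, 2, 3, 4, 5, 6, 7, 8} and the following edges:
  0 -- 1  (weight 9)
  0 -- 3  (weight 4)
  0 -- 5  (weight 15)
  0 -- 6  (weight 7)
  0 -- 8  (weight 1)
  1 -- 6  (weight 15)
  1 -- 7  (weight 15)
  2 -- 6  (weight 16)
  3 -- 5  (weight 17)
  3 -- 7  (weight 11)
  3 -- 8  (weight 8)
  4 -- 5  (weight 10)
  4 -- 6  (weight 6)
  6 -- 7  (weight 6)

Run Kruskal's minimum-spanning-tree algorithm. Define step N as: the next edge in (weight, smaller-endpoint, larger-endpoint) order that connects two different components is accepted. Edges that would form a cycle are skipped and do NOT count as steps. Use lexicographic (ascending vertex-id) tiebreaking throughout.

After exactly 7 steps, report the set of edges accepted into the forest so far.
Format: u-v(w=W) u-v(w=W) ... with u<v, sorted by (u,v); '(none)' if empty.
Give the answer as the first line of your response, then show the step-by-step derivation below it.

0-1(w=9) 0-3(w=4) 0-6(w=7) 0-8(w=1) 4-5(w=10) 4-6(w=6) 6-7(w=6)

step 1: add edge 0-8 (w=1); MST = {0-8(w=1)}
step 2: add edge 0-3 (w=4); MST = {0-3(w=4) 0-8(w=1)}
step 3: add edge 4-6 (w=6); MST = {0-3(w=4) 0-8(w=1) 4-6(w=6)}
step 4: add edge 6-7 (w=6); MST = {0-3(w=4) 0-8(w=1) 4-6(w=6) 6-7(w=6)}
step 5: add edge 0-6 (w=7); MST = {0-3(w=4) 0-6(w=7) 0-8(w=1) 4-6(w=6) 6-7(w=6)}
step 6: add edge 0-1 (w=9); MST = {0-1(w=9) 0-3(w=4) 0-6(w=7) 0-8(w=1) 4-6(w=6) 6-7(w=6)}
step 7: add edge 4-5 (w=10); MST = {0-1(w=9) 0-3(w=4) 0-6(w=7) 0-8(w=1) 4-5(w=10) 4-6(w=6) 6-7(w=6)}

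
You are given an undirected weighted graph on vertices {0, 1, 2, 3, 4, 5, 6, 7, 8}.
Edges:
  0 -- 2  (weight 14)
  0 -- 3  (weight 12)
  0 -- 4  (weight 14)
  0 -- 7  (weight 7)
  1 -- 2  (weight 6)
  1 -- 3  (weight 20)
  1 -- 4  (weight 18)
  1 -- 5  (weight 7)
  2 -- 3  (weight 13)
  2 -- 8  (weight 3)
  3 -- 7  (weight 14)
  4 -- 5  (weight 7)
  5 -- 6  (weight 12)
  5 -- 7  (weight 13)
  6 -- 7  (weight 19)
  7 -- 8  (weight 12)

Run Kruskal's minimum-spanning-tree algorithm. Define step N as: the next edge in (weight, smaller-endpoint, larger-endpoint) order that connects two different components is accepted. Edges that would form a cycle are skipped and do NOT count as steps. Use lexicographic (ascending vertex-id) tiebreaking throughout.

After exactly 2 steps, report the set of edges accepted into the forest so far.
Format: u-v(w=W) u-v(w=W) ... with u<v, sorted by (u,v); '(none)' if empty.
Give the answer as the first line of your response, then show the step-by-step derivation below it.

1-2(w=6) 2-8(w=3)

step 1: add edge 2-8 (w=3); MST = {2-8(w=3)}
step 2: add edge 1-2 (w=6); MST = {1-2(w=6) 2-8(w=3)}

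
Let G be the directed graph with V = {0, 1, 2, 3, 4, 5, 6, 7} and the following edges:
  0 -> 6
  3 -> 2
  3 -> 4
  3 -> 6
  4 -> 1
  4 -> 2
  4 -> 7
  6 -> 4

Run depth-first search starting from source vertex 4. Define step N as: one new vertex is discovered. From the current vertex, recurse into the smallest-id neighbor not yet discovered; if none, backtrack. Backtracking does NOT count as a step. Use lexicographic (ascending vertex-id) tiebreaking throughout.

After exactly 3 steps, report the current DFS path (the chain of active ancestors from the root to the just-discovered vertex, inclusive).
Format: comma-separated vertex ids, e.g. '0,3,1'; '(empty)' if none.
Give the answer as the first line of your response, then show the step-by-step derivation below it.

4,2

step 1: discover 4; path=4; order=4
step 2: discover 1; path=4>1; order=4,1
step 3: discover 2; path=4>2; order=4,1,2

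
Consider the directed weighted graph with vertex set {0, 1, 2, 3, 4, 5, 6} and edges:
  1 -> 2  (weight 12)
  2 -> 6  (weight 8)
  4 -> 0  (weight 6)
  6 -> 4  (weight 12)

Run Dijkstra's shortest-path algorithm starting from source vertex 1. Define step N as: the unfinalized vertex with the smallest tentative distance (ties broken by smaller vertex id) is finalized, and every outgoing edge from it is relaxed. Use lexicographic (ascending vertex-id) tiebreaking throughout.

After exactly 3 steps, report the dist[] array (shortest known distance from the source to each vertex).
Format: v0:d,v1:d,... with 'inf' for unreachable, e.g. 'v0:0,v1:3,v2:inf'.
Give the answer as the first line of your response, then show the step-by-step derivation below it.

v0:inf,v1:0,v2:12,v3:inf,v4:32,v5:inf,v6:20

step 1: dist = v0:inf,v1:0,v2:12,v3:inf,v4:inf,v5:inf,v6:inf
step 2: dist = v0:inf,v1:0,v2:12,v3:inf,v4:inf,v5:inf,v6:20
step 3: dist = v0:inf,v1:0,v2:12,v3:inf,v4:32,v5:inf,v6:20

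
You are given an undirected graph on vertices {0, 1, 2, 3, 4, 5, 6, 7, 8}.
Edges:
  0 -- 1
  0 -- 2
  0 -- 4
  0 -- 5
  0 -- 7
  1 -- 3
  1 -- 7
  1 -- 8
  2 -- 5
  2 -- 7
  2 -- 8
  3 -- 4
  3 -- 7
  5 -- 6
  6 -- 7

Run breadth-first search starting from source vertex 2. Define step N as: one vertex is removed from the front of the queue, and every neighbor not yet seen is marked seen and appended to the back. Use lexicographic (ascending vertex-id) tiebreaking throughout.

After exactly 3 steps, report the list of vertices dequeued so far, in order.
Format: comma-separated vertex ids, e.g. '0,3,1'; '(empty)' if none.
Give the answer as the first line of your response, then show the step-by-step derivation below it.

2,0,5

step 1: dequeue 2; queue=[0,5,7,8]; order=2
step 2: dequeue 0; queue=[5,7,8,1,4]; order=2,0
step 3: dequeue 5; queue=[7,8,1,4,6]; order=2,0,5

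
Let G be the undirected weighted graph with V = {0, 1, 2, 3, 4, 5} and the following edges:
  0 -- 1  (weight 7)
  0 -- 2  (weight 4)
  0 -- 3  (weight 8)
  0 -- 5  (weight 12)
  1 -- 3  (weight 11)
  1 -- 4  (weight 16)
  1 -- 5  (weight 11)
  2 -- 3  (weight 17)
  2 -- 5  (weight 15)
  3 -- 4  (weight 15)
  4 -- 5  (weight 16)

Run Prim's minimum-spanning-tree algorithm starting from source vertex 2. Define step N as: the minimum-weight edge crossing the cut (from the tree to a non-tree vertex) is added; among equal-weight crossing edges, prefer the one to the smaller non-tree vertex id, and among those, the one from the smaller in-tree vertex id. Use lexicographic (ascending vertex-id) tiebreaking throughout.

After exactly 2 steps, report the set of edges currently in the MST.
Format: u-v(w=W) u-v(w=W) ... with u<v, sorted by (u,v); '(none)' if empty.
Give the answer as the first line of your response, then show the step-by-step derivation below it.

0-1(w=7) 0-2(w=4)

step 1: add edge 0-2 (w=4); MST = {0-2(w=4)}
step 2: add edge 0-1 (w=7); MST = {0-1(w=7) 0-2(w=4)}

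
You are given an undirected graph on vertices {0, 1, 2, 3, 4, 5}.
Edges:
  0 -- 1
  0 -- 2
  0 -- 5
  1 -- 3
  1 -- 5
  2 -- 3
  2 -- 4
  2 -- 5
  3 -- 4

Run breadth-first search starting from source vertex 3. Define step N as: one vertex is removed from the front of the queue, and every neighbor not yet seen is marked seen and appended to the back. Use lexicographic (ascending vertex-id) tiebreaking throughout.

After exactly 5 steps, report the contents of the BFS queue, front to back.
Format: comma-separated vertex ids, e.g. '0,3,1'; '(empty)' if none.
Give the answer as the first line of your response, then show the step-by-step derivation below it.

5

step 1: dequeue 3; queue=[1,2,4]; order=3
step 2: dequeue 1; queue=[2,4,0,5]; order=3,1
step 3: dequeue 2; queue=[4,0,5]; order=3,1,2
step 4: dequeue 4; queue=[0,5]; order=3,1,2,4
step 5: dequeue 0; queue=[5]; order=3,1,2,4,0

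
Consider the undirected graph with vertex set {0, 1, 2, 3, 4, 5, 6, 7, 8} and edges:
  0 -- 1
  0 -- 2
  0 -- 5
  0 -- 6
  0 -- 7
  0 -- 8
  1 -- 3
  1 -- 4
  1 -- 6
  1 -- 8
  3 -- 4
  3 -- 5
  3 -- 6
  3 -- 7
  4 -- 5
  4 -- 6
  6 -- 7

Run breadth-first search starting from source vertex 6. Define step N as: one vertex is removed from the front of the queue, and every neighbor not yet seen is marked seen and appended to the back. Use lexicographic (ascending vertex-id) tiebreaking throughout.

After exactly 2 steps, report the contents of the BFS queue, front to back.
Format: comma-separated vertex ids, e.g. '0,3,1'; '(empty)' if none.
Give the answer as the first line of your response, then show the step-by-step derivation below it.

1,3,4,7,2,5,8

step 1: dequeue 6; queue=[0,1,3,4,7]; order=6
step 2: dequeue 0; queue=[1,3,4,7,2,5,8]; order=6,0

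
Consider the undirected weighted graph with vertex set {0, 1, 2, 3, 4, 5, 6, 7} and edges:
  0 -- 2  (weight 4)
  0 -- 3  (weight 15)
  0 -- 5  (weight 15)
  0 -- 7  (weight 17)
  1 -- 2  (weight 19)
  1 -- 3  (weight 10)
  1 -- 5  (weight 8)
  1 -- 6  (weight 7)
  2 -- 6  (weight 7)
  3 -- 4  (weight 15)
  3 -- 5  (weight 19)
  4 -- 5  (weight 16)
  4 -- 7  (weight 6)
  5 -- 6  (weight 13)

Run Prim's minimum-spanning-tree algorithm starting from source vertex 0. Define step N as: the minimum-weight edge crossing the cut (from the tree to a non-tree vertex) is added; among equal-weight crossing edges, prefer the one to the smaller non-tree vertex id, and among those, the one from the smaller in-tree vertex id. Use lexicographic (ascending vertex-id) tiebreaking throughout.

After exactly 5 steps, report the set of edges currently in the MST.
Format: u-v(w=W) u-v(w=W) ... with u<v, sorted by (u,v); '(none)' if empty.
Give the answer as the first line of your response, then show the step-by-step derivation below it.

0-2(w=4) 1-3(w=10) 1-5(w=8) 1-6(w=7) 2-6(w=7)

step 1: add edge 0-2 (w=4); MST = {0-2(w=4)}
step 2: add edge 2-6 (w=7); MST = {0-2(w=4) 2-6(w=7)}
step 3: add edge 1-6 (w=7); MST = {0-2(w=4) 1-6(w=7) 2-6(w=7)}
step 4: add edge 1-5 (w=8); MST = {0-2(w=4) 1-5(w=8) 1-6(w=7) 2-6(w=7)}
step 5: add edge 1-3 (w=10); MST = {0-2(w=4) 1-3(w=10) 1-5(w=8) 1-6(w=7) 2-6(w=7)}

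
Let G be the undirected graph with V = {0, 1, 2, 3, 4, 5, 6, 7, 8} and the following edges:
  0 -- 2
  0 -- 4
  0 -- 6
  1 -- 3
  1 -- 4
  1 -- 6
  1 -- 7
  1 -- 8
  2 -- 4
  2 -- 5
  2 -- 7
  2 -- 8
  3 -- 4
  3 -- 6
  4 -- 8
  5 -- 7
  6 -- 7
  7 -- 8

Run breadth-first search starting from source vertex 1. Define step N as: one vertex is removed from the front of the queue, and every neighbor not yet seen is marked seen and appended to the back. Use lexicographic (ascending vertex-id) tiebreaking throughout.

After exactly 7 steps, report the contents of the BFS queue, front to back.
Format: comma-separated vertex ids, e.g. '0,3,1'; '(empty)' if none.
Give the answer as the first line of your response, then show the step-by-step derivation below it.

2,5

step 1: dequeue 1; queue=[3,4,6,7,8]; order=1
step 2: dequeue 3; queue=[4,6,7,8]; order=1,3
step 3: dequeue 4; queue=[6,7,8,0,2]; order=1,3,4
step 4: dequeue 6; queue=[7,8,0,2]; order=1,3,4,6
step 5: dequeue 7; queue=[8,0,2,5]; order=1,3,4,6,7
step 6: dequeue 8; queue=[0,2,5]; order=1,3,4,6,7,8
step 7: dequeue 0; queue=[2,5]; order=1,3,4,6,7,8,0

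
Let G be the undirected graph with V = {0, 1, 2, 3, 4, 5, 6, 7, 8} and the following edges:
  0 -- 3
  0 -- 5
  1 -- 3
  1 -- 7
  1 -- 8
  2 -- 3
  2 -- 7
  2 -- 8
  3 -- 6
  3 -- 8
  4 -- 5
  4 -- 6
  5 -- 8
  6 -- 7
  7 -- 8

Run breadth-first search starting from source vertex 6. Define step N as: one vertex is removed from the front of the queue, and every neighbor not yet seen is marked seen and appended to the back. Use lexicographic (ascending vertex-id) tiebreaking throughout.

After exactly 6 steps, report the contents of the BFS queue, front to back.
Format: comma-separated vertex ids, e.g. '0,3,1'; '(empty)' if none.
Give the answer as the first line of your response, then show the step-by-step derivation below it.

2,8,5

step 1: dequeue 6; queue=[3,4,7]; order=6
step 2: dequeue 3; queue=[4,7,0,1,2,8]; order=6,3
step 3: dequeue 4; queue=[7,0,1,2,8,5]; order=6,3,4
step 4: dequeue 7; queue=[0,1,2,8,5]; order=6,3,4,7
step 5: dequeue 0; queue=[1,2,8,5]; order=6,3,4,7,0
step 6: dequeue 1; queue=[2,8,5]; order=6,3,4,7,0,1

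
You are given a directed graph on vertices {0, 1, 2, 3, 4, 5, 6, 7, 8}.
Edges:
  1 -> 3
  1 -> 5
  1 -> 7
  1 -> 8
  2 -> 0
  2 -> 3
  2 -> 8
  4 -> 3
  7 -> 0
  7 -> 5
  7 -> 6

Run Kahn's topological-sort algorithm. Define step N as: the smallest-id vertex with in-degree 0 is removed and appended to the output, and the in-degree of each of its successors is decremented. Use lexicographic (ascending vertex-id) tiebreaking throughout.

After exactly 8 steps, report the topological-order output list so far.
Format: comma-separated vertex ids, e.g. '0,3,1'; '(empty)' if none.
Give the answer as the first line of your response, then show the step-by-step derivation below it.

1,2,4,3,7,0,5,6

step 1: output 1; order=[1]; indeg=(2,0,0,2,0,1,1,0,1)
step 2: output 2; order=[1,2]; indeg=(1,0,0,1,0,1,1,0,0)
step 3: output 4; order=[1,2,4]; indeg=(1,0,0,0,0,1,1,0,0)
step 4: output 3; order=[1,2,4,3]; indeg=(1,0,0,0,0,1,1,0,0)
step 5: output 7; order=[1,2,4,3,7]; indeg=(0,0,0,0,0,0,0,0,0)
step 6: output 0; order=[1,2,4,3,7,0]; indeg=(0,0,0,0,0,0,0,0,0)
step 7: output 5; order=[1,2,4,3,7,0,5]; indeg=(0,0,0,0,0,0,0,0,0)
step 8: output 6; order=[1,2,4,3,7,0,5,6]; indeg=(0,0,0,0,0,0,0,0,0)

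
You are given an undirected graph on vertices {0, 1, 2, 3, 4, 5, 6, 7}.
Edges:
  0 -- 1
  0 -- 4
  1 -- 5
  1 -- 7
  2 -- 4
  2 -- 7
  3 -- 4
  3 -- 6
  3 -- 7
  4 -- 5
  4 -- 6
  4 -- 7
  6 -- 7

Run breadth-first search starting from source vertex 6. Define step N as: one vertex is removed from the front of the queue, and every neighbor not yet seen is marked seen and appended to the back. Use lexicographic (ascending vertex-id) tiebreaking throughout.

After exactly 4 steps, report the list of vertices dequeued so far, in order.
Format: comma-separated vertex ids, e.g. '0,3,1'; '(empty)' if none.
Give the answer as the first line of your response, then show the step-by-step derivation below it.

6,3,4,7

step 1: dequeue 6; queue=[3,4,7]; order=6
step 2: dequeue 3; queue=[4,7]; order=6,3
step 3: dequeue 4; queue=[7,0,2,5]; order=6,3,4
step 4: dequeue 7; queue=[0,2,5,1]; order=6,3,4,7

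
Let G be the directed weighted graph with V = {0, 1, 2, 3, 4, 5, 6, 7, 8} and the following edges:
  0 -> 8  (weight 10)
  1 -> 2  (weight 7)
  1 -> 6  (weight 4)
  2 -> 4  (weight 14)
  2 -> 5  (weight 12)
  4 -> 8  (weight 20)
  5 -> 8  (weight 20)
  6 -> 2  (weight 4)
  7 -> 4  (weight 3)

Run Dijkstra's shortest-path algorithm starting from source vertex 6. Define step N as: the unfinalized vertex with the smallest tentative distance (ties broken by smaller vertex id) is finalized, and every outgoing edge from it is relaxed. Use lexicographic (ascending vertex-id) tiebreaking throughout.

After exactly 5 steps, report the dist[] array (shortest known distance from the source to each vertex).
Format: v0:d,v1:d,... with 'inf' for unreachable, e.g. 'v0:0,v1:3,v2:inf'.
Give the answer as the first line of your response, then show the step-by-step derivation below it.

v0:inf,v1:inf,v2:4,v3:inf,v4:18,v5:16,v6:0,v7:inf,v8:36

step 1: dist = v0:inf,v1:inf,v2:4,v3:inf,v4:inf,v5:inf,v6:0,v7:inf,v8:inf
step 2: dist = v0:inf,v1:inf,v2:4,v3:inf,v4:18,v5:16,v6:0,v7:inf,v8:inf
step 3: dist = v0:inf,v1:inf,v2:4,v3:inf,v4:18,v5:16,v6:0,v7:inf,v8:36
step 4: dist = v0:inf,v1:inf,v2:4,v3:inf,v4:18,v5:16,v6:0,v7:inf,v8:36
step 5: dist = v0:inf,v1:inf,v2:4,v3:inf,v4:18,v5:16,v6:0,v7:inf,v8:36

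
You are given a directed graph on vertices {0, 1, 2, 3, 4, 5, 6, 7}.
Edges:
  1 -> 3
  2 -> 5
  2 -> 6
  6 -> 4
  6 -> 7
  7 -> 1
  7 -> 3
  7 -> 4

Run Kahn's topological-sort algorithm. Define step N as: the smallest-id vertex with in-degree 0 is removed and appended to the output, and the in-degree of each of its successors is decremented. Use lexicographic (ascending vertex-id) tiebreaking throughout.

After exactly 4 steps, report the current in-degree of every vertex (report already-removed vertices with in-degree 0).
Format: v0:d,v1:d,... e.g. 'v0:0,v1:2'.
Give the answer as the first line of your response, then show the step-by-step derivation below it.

v0:0,v1:1,v2:0,v3:2,v4:1,v5:0,v6:0,v7:0

step 1: output 0; order=[0]; indeg=(0,1,0,2,2,1,1,1)
step 2: output 2; order=[0,2]; indeg=(0,1,0,2,2,0,0,1)
step 3: output 5; order=[0,2,5]; indeg=(0,1,0,2,2,0,0,1)
step 4: output 6; order=[0,2,5,6]; indeg=(0,1,0,2,1,0,0,0)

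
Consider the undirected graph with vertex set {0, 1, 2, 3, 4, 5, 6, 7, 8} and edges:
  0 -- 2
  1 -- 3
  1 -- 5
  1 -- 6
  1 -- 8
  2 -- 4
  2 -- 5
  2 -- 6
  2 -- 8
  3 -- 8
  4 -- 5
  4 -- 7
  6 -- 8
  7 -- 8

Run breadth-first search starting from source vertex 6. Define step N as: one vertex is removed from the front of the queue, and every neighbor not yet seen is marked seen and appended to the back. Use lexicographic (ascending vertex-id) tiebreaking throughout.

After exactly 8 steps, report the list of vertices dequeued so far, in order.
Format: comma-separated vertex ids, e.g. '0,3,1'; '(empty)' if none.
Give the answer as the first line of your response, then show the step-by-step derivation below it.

6,1,2,8,3,5,0,4

step 1: dequeue 6; queue=[1,2,8]; order=6
step 2: dequeue 1; queue=[2,8,3,5]; order=6,1
step 3: dequeue 2; queue=[8,3,5,0,4]; order=6,1,2
step 4: dequeue 8; queue=[3,5,0,4,7]; order=6,1,2,8
step 5: dequeue 3; queue=[5,0,4,7]; order=6,1,2,8,3
step 6: dequeue 5; queue=[0,4,7]; order=6,1,2,8,3,5
step 7: dequeue 0; queue=[4,7]; order=6,1,2,8,3,5,0
step 8: dequeue 4; queue=[7]; order=6,1,2,8,3,5,0,4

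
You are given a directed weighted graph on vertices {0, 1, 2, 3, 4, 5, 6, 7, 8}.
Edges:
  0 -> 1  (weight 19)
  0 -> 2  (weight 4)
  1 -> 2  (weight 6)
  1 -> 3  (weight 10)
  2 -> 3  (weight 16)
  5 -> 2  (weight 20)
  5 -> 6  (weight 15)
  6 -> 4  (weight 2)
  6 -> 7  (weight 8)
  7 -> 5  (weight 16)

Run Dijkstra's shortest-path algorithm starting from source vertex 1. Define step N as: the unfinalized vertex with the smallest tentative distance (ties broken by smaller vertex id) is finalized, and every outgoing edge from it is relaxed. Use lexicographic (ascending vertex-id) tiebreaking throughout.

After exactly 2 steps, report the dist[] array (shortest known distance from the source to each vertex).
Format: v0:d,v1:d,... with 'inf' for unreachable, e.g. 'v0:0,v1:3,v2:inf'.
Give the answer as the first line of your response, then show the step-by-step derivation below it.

v0:inf,v1:0,v2:6,v3:10,v4:inf,v5:inf,v6:inf,v7:inf,v8:inf

step 1: dist = v0:inf,v1:0,v2:6,v3:10,v4:inf,v5:inf,v6:inf,v7:inf,v8:inf
step 2: dist = v0:inf,v1:0,v2:6,v3:10,v4:inf,v5:inf,v6:inf,v7:inf,v8:inf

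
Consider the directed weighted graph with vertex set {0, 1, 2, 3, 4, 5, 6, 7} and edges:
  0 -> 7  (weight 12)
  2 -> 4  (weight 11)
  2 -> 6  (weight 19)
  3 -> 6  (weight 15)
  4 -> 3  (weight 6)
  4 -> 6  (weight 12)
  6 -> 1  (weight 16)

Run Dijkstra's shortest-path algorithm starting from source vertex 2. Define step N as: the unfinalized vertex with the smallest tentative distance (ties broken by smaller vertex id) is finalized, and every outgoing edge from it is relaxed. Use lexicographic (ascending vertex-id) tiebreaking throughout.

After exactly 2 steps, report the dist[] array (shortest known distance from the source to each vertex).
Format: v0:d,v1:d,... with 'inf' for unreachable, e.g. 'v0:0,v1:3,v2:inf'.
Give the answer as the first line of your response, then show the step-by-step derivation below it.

v0:inf,v1:inf,v2:0,v3:17,v4:11,v5:inf,v6:19,v7:inf

step 1: dist = v0:inf,v1:inf,v2:0,v3:inf,v4:11,v5:inf,v6:19,v7:inf
step 2: dist = v0:inf,v1:inf,v2:0,v3:17,v4:11,v5:inf,v6:19,v7:inf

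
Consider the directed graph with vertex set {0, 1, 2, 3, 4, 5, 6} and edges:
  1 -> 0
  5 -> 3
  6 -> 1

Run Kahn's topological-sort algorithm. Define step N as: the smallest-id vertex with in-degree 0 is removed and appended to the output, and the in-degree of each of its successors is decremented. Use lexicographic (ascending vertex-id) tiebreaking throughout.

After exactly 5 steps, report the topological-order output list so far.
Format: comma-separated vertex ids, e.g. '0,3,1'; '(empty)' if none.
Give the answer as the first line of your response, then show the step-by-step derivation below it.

2,4,5,3,6

step 1: output 2; order=[2]; indeg=(1,1,0,1,0,0,0)
step 2: output 4; order=[2,4]; indeg=(1,1,0,1,0,0,0)
step 3: output 5; order=[2,4,5]; indeg=(1,1,0,0,0,0,0)
step 4: output 3; order=[2,4,5,3]; indeg=(1,1,0,0,0,0,0)
step 5: output 6; order=[2,4,5,3,6]; indeg=(1,0,0,0,0,0,0)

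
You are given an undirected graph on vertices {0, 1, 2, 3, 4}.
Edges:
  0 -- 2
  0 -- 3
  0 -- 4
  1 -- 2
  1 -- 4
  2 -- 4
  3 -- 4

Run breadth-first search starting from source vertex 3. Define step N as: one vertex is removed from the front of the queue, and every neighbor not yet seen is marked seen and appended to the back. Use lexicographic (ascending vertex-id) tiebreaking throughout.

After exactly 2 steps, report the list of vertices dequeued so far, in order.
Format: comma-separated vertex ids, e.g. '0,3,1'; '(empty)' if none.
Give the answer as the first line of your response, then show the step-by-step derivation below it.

3,0

step 1: dequeue 3; queue=[0,4]; order=3
step 2: dequeue 0; queue=[4,2]; order=3,0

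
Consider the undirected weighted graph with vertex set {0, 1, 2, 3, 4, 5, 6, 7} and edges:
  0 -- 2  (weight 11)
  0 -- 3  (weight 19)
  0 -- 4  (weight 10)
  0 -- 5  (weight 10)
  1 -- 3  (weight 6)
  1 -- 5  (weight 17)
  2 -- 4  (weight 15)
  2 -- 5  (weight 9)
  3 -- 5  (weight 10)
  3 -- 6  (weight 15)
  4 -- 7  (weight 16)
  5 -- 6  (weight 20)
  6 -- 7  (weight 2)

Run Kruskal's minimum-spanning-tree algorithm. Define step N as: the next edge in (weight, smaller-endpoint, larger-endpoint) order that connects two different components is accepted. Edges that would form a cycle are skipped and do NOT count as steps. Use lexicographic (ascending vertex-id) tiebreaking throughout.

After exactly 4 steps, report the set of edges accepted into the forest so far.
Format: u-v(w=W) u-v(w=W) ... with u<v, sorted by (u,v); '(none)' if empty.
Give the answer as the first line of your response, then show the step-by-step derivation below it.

0-4(w=10) 1-3(w=6) 2-5(w=9) 6-7(w=2)

step 1: add edge 6-7 (w=2); MST = {6-7(w=2)}
step 2: add edge 1-3 (w=6); MST = {1-3(w=6) 6-7(w=2)}
step 3: add edge 2-5 (w=9); MST = {1-3(w=6) 2-5(w=9) 6-7(w=2)}
step 4: add edge 0-4 (w=10); MST = {0-4(w=10) 1-3(w=6) 2-5(w=9) 6-7(w=2)}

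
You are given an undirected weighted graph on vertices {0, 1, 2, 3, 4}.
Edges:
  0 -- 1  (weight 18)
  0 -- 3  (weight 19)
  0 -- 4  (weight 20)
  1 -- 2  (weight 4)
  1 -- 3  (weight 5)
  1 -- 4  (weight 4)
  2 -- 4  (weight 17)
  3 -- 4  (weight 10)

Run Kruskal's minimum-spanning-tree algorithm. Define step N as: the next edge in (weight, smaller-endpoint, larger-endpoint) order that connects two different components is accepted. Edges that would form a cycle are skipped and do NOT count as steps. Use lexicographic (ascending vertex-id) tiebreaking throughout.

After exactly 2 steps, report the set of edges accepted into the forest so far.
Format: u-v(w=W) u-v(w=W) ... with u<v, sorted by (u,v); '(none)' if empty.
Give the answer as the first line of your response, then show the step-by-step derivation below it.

1-2(w=4) 1-4(w=4)

step 1: add edge 1-2 (w=4); MST = {1-2(w=4)}
step 2: add edge 1-4 (w=4); MST = {1-2(w=4) 1-4(w=4)}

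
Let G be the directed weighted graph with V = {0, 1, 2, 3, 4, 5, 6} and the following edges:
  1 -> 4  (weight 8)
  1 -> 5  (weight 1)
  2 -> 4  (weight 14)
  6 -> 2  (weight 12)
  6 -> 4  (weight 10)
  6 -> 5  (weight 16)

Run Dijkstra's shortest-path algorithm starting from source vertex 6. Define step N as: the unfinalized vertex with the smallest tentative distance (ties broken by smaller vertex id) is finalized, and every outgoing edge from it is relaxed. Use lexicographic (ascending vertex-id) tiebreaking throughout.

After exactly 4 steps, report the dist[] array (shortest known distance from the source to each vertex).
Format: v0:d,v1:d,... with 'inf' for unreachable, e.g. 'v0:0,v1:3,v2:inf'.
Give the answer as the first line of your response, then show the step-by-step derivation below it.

v0:inf,v1:inf,v2:12,v3:inf,v4:10,v5:16,v6:0

step 1: dist = v0:inf,v1:inf,v2:12,v3:inf,v4:10,v5:16,v6:0
step 2: dist = v0:inf,v1:inf,v2:12,v3:inf,v4:10,v5:16,v6:0
step 3: dist = v0:inf,v1:inf,v2:12,v3:inf,v4:10,v5:16,v6:0
step 4: dist = v0:inf,v1:inf,v2:12,v3:inf,v4:10,v5:16,v6:0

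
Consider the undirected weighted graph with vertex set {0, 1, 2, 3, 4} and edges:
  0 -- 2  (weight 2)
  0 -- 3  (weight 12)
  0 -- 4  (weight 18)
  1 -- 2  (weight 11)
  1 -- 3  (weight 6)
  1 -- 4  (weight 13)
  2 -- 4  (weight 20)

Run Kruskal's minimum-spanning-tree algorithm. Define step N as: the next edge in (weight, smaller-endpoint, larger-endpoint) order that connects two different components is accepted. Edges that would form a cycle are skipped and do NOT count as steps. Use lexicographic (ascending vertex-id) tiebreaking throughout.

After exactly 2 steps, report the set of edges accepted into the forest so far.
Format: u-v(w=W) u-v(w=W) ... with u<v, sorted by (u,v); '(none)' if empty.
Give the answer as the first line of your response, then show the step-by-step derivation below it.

0-2(w=2) 1-3(w=6)

step 1: add edge 0-2 (w=2); MST = {0-2(w=2)}
step 2: add edge 1-3 (w=6); MST = {0-2(w=2) 1-3(w=6)}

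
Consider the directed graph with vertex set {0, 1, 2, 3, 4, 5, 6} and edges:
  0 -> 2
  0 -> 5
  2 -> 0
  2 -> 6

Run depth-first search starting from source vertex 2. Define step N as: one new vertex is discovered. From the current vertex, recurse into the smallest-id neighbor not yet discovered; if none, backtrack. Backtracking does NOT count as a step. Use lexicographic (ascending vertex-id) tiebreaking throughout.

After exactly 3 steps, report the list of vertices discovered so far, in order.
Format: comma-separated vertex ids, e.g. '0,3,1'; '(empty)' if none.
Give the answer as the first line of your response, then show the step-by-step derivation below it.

2,0,5

step 1: discover 2; path=2; order=2
step 2: discover 0; path=2>0; order=2,0
step 3: discover 5; path=2>0>5; order=2,0,5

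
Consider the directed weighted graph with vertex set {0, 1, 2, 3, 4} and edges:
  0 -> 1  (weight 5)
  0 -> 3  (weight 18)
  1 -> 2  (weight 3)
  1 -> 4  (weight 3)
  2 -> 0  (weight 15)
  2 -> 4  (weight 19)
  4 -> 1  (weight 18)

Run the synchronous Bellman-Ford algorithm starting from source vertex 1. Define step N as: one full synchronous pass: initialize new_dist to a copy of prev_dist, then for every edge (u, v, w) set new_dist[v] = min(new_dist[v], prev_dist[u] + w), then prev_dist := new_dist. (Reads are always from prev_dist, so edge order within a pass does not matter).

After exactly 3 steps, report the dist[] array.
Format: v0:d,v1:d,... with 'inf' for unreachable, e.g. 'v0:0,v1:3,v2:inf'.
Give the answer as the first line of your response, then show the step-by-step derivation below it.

v0:18,v1:0,v2:3,v3:36,v4:3

step 1: dist = v0:inf,v1:0,v2:3,v3:inf,v4:3
step 2: dist = v0:18,v1:0,v2:3,v3:inf,v4:3
step 3: dist = v0:18,v1:0,v2:3,v3:36,v4:3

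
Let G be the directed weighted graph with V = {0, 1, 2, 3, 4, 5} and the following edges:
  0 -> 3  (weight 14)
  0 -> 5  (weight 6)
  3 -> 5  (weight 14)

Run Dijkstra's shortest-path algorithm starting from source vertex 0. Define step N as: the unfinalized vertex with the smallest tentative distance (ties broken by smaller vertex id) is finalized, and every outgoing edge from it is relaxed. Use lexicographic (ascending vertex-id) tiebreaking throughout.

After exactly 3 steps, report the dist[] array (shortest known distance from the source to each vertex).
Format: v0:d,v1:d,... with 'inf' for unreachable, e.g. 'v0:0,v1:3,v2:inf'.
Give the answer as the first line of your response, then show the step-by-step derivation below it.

v0:0,v1:inf,v2:inf,v3:14,v4:inf,v5:6

step 1: dist = v0:0,v1:inf,v2:inf,v3:14,v4:inf,v5:6
step 2: dist = v0:0,v1:inf,v2:inf,v3:14,v4:inf,v5:6
step 3: dist = v0:0,v1:inf,v2:inf,v3:14,v4:inf,v5:6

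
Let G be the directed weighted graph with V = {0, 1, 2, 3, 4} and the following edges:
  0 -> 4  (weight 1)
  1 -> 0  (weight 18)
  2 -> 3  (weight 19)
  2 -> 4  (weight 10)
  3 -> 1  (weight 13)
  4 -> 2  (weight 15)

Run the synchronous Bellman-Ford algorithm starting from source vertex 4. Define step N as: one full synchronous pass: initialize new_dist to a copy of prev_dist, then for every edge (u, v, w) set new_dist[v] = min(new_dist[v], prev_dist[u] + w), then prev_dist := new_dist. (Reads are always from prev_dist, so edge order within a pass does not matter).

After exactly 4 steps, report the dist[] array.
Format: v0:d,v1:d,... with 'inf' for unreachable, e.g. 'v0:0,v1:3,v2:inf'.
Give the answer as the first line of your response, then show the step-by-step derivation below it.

v0:65,v1:47,v2:15,v3:34,v4:0

step 1: dist = v0:inf,v1:inf,v2:15,v3:inf,v4:0
step 2: dist = v0:inf,v1:inf,v2:15,v3:34,v4:0
step 3: dist = v0:inf,v1:47,v2:15,v3:34,v4:0
step 4: dist = v0:65,v1:47,v2:15,v3:34,v4:0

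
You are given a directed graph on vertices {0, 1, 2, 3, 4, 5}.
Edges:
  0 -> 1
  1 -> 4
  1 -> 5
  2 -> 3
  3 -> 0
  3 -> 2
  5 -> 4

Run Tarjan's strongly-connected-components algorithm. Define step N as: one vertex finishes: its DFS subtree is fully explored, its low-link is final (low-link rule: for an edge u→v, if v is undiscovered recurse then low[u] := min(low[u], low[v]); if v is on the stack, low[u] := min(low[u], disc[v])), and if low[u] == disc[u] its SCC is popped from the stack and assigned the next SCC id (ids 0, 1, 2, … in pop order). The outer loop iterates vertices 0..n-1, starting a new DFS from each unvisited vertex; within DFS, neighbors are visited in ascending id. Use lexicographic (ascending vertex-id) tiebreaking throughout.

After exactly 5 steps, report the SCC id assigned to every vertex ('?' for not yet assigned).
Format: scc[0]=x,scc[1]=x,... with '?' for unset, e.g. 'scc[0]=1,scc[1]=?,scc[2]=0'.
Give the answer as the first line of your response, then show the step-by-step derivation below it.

scc[0]=3,scc[1]=2,scc[2]=?,scc[3]=?,scc[4]=0,scc[5]=1

step 1: low=(low[0]=0,low[1]=1,low[2]=?,low[3]=?,low[4]=2,low[5]=?); scc=(scc[0]=?,scc[1]=?,scc[2]=?,scc[3]=?,scc[4]=0,scc[5]=?)
step 2: low=(low[0]=0,low[1]=1,low[2]=?,low[3]=?,low[4]=2,low[5]=3); scc=(scc[0]=?,scc[1]=?,scc[2]=?,scc[3]=?,scc[4]=0,scc[5]=1)
step 3: low=(low[0]=0,low[1]=1,low[2]=?,low[3]=?,low[4]=2,low[5]=3); scc=(scc[0]=?,scc[1]=2,scc[2]=?,scc[3]=?,scc[4]=0,scc[5]=1)
step 4: low=(low[0]=0,low[1]=1,low[2]=?,low[3]=?,low[4]=2,low[5]=3); scc=(scc[0]=3,scc[1]=2,scc[2]=?,scc[3]=?,scc[4]=0,scc[5]=1)
step 5: low=(low[0]=0,low[1]=1,low[2]=4,low[3]=4,low[4]=2,low[5]=3); scc=(scc[0]=3,scc[1]=2,scc[2]=?,scc[3]=?,scc[4]=0,scc[5]=1)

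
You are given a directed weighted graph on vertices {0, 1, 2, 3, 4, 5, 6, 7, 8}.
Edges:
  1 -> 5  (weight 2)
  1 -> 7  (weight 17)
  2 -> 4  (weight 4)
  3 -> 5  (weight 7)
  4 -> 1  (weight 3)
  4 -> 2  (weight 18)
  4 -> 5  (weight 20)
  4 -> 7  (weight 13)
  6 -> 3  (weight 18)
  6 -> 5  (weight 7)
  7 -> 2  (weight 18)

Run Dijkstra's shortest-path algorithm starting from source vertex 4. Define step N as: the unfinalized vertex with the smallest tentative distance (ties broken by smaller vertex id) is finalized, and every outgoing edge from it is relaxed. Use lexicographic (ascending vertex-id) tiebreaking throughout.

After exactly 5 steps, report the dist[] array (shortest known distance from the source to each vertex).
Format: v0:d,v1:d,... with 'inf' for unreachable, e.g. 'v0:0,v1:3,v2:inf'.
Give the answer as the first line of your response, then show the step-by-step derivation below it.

v0:inf,v1:3,v2:18,v3:inf,v4:0,v5:5,v6:inf,v7:13,v8:inf

step 1: dist = v0:inf,v1:3,v2:18,v3:inf,v4:0,v5:20,v6:inf,v7:13,v8:inf
step 2: dist = v0:inf,v1:3,v2:18,v3:inf,v4:0,v5:5,v6:inf,v7:13,v8:inf
step 3: dist = v0:inf,v1:3,v2:18,v3:inf,v4:0,v5:5,v6:inf,v7:13,v8:inf
step 4: dist = v0:inf,v1:3,v2:18,v3:inf,v4:0,v5:5,v6:inf,v7:13,v8:inf
step 5: dist = v0:inf,v1:3,v2:18,v3:inf,v4:0,v5:5,v6:inf,v7:13,v8:inf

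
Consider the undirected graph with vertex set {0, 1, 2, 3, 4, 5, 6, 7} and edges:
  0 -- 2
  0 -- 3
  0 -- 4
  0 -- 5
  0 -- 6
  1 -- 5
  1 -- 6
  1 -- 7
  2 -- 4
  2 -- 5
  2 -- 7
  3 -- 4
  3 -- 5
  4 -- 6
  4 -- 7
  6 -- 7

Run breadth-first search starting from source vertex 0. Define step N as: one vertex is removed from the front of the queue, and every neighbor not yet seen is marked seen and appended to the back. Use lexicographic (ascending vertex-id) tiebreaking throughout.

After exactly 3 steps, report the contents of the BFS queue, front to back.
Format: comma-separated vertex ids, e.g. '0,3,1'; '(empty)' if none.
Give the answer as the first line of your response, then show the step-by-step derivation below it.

4,5,6,7

step 1: dequeue 0; queue=[2,3,4,5,6]; order=0
step 2: dequeue 2; queue=[3,4,5,6,7]; order=0,2
step 3: dequeue 3; queue=[4,5,6,7]; order=0,2,3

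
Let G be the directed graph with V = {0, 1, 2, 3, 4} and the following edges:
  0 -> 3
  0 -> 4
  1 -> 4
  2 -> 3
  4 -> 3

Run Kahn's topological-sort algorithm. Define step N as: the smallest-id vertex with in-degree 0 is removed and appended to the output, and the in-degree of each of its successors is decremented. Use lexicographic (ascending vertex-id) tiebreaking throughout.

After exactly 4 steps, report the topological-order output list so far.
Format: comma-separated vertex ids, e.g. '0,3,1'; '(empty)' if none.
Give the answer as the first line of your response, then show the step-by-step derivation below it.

0,1,2,4

step 1: output 0; order=[0]; indeg=(0,0,0,2,1)
step 2: output 1; order=[0,1]; indeg=(0,0,0,2,0)
step 3: output 2; order=[0,1,2]; indeg=(0,0,0,1,0)
step 4: output 4; order=[0,1,2,4]; indeg=(0,0,0,0,0)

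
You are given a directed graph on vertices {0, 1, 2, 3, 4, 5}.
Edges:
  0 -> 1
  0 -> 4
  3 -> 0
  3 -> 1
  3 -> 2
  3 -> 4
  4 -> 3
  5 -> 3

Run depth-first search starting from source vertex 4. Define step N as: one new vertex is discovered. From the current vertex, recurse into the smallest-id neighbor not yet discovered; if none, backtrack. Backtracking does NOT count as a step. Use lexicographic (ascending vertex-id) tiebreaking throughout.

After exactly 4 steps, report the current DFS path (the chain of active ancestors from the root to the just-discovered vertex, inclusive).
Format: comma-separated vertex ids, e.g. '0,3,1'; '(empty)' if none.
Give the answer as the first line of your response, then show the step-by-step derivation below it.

4,3,0,1

step 1: discover 4; path=4; order=4
step 2: discover 3; path=4>3; order=4,3
step 3: discover 0; path=4>3>0; order=4,3,0
step 4: discover 1; path=4>3>0>1; order=4,3,0,1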